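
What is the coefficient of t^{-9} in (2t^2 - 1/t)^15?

-420

General term: C(15,j)·(2t^2)^j·(-1/t)^(15-j), with t-exponent 2j − 1(15−j) = 3j − 15.
Set 3j − 15 = -9: j = 2.
C(15,2) = 105; 2^2 = 4; (-1)^13 = -1.
Coefficient = 105 · 4 · (-1) = -420.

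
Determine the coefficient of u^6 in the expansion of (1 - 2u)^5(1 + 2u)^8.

1280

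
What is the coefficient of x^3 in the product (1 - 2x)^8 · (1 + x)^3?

Coefficient of x^3 = Σ_{j} C(8,j)·(-2)^j·C(3,3-j)·1^(3-j) for j from 0 to 3.
= 1 + (-48) + 336 + (-448) = -159.

-159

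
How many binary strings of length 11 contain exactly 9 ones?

55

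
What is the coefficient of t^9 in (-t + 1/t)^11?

11

General term: C(11,j)·(-t)^j·(1/t)^(11-j), with t-exponent 1j − 1(11−j) = 2j − 11.
Set 2j − 11 = 9: j = 10.
C(11,10) = 11; (-1)^10 = 1; 1^1 = 1.
Coefficient = 11 · 1 · 1 = 11.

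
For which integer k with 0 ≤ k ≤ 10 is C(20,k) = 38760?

C(20,k) increases on 0 ≤ k ≤ 10. C(20,5) = 15504 and C(20,6) = 38760, so k = 6.

6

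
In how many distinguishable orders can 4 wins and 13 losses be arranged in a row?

2380

Choose positions for the wins: C(17,4) = 2380.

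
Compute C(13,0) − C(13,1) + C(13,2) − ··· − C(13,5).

-792

The partial alternating sum Σ_{k=0}^{5} (−1)^k C(13,k) = (−1)^5 C(12,5) = -792.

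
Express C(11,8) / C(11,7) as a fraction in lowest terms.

C(n,k+1)/C(n,k) = (n−k)/(k+1) = (11−7)/(7+1) = 4/8 = 1/2.

1/2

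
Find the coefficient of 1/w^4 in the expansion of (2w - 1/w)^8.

General term: C(8,j)·(2w)^j·(-1/w)^(8-j), with w-exponent 1j − 1(8−j) = 2j − 8.
Set 2j − 8 = -4: j = 2.
C(8,2) = 28; 2^2 = 4; (-1)^6 = 1.
Coefficient = 28 · 4 · 1 = 112.

112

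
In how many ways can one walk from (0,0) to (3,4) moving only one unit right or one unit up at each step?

Each path is a sequence of 7 steps with 3 rights: C(7,3) = 35.

35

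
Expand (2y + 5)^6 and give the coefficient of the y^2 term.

The general term is C(6,j)·(2y)^j·(5)^(6-j); the y^2 term has j = 2.
C(6,2) = 15.
Coefficient = C(6,2) · 2^2 · 5^4 = 15 · 4 · 625 = 37500.

37500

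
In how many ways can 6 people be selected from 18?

18564

This is C(18,6) = 18564.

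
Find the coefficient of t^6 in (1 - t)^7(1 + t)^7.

Coefficient of t^6 = Σ_{j} C(7,j)·(-1)^j·C(7,6-j)·1^(6-j) for j from 0 to 6.
= 7 + (-147) + 735 + (-1225) + 735 + (-147) + 7 = -35.

-35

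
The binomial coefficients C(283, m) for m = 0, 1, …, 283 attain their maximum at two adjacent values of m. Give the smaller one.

For odd n = 283, C(283,m) peaks at m = (n−1)/2 and (n+1)/2; the smaller is 141.

141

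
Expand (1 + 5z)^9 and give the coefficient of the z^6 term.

The general term is C(9,j)·(1)^j·(5z)^(9-j); the z^6 term has j = 3.
C(9,3) = 84.
Coefficient = C(9,3) · 5^6 = 84 · 15625 = 1312500.

1312500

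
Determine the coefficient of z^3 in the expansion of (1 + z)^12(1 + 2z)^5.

1440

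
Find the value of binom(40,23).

88732378800

C(40,23) = C(40,17) by symmetry.
C(40,17) = (40·39·38·37·36·35·34·33·32·31·30·29·28·27·26·25·24) / 17! = 31560991604212034764800000 / 355687428096000 = 88732378800.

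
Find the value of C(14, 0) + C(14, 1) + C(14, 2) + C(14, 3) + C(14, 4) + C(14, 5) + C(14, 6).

1 + 14 + 91 + 364 + 1001 + 2002 + 3003 = 6476.

6476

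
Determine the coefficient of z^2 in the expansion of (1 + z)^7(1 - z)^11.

Coefficient of z^2 = Σ_{j} C(7,j)·1^j·C(11,2-j)·(-1)^(2-j) for j from 0 to 2.
= 55 + (-77) + 21 = -1.

-1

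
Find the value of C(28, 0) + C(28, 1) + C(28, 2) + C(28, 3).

3683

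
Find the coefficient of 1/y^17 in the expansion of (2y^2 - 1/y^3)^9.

-144

General term: C(9,j)·(2y^2)^j·(-1/y^3)^(9-j), with y-exponent 2j − 3(9−j) = 5j − 27.
Set 5j − 27 = -17: j = 2.
C(9,2) = 36; 2^2 = 4; (-1)^7 = -1.
Coefficient = 36 · 4 · (-1) = -144.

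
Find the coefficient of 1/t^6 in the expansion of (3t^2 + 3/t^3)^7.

76545

General term: C(7,j)·(3t^2)^j·(3/t^3)^(7-j), with t-exponent 2j − 3(7−j) = 5j − 21.
Set 5j − 21 = -6: j = 3.
C(7,3) = 35; 3^3 = 27; 3^4 = 81.
Coefficient = 35 · 27 · 81 = 76545.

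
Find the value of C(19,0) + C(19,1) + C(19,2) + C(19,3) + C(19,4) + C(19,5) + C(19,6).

43796

1 + 19 + 171 + 969 + 3876 + 11628 + 27132 = 43796.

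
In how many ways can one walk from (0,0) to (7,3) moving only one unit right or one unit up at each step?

120

Each path is a sequence of 10 steps with 7 rights: C(10,7) = 120.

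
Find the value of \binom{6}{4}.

15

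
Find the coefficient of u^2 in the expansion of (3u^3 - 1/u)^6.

General term: C(6,j)·(3u^3)^j·(-1/u)^(6-j), with u-exponent 3j − 1(6−j) = 4j − 6.
Set 4j − 6 = 2: j = 2.
C(6,2) = 15; 3^2 = 9; (-1)^4 = 1.
Coefficient = 15 · 9 · 1 = 135.

135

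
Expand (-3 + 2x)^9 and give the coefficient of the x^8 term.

-6912

The general term is C(9,j)·(-3)^j·(2x)^(9-j); the x^8 term has j = 1.
C(9,1) = 9.
Coefficient = C(9,1) · (-3)^1 · 2^8 = 9 · (-3) · 256 = -6912.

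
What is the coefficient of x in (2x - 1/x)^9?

4032

General term: C(9,j)·(2x)^j·(-1/x)^(9-j), with x-exponent 1j − 1(9−j) = 2j − 9.
Set 2j − 9 = 1: j = 5.
C(9,5) = 126; 2^5 = 32; (-1)^4 = 1.
Coefficient = 126 · 32 · 1 = 4032.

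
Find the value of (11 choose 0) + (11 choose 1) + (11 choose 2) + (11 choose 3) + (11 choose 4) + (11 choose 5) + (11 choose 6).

1486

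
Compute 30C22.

C(30,22) = C(30,8) by symmetry.
C(30,8) = (30·29·28·27·26·25·24·23) / 8! = 235989936000 / 40320 = 5852925.

5852925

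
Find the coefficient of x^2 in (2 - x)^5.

The general term is C(5,j)·(2)^j·(-x)^(5-j); the x^2 term has j = 3.
C(5,3) = 10.
Coefficient = C(5,3) · 2^3 = 10 · 8 = 80.

80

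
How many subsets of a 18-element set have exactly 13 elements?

Choose the 13 positions: C(18,13) = 8568.

8568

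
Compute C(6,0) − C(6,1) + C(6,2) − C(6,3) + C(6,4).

5

The partial alternating sum Σ_{k=0}^{4} (−1)^k C(6,k) = (−1)^4 C(5,4) = 5.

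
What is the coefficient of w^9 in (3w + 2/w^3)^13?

General term: C(13,j)·(3w)^j·(2/w^3)^(13-j), with w-exponent 1j − 3(13−j) = 4j − 39.
Set 4j − 39 = 9: j = 12.
C(13,12) = 13; 3^12 = 531441; 2^1 = 2.
Coefficient = 13 · 531441 · 2 = 13817466.

13817466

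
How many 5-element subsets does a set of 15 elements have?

C(15,5) = (15·14·13·12·11) / 5! = 360360 / 120 = 3003.

3003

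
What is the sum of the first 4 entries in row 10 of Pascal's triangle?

1 + 10 + 45 + 120 = 176.

176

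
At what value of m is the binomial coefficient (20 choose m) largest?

10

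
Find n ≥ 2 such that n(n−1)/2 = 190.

20

n(n−1)/2 = 190 ⇒ n(n−1) = 380. Since 20·19 = 380, n = 20.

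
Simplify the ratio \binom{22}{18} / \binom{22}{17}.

5/18

C(n,k+1)/C(n,k) = (n−k)/(k+1) = (22−17)/(17+1) = 5/18.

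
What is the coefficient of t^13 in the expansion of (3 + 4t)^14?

2818572288

The general term is C(14,j)·(3)^j·(4t)^(14-j); the t^13 term has j = 1.
C(14,1) = 14.
Coefficient = C(14,1) · 3^1 · 4^13 = 14 · 3 · 67108864 = 2818572288.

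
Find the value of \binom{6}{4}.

15

C(6,4) = C(6,2) by symmetry.
C(6,2) = (6·5) / 2! = 30 / 2 = 15.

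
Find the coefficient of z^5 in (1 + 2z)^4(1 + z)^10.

Coefficient of z^5 = Σ_{j} C(4,j)·2^j·C(10,5-j)·1^(5-j) for j from 0 to 4.
= 252 + 1680 + 2880 + 1440 + 160 = 6412.

6412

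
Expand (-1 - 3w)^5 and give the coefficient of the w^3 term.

-270

The general term is C(5,j)·(-1)^j·(-3w)^(5-j); the w^3 term has j = 2.
C(5,2) = 10.
Coefficient = C(5,2) · (-3)^3 = 10 · (-27) = -270.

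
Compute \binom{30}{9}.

C(30,9) = (30·29·28·27·26·25·24·23·22) / 9! = 5191778592000 / 362880 = 14307150.

14307150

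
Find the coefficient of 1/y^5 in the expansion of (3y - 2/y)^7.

General term: C(7,j)·(3y)^j·(-2/y)^(7-j), with y-exponent 1j − 1(7−j) = 2j − 7.
Set 2j − 7 = -5: j = 1.
C(7,1) = 7; 3^1 = 3; (-2)^6 = 64.
Coefficient = 7 · 3 · 64 = 1344.

1344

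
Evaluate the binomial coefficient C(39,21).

62359143990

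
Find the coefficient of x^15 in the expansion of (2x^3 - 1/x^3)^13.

366080

General term: C(13,j)·(2x^3)^j·(-1/x^3)^(13-j), with x-exponent 3j − 3(13−j) = 6j − 39.
Set 6j − 39 = 15: j = 9.
C(13,9) = 715; 2^9 = 512; (-1)^4 = 1.
Coefficient = 715 · 512 · 1 = 366080.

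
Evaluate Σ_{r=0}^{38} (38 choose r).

274877906944

Setting x = 1 in (1+x)^38 gives Σ C(38,r) = 2^38 = 274877906944.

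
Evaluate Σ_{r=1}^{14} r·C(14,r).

114688

Since r·C(14,r) = 14·C(13,r−1), the sum is 14·2^13 = 14·8192 = 114688.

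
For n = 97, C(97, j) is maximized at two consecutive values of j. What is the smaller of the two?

For odd n = 97, C(97,j) peaks at j = (n−1)/2 and (n+1)/2; the smaller is 48.

48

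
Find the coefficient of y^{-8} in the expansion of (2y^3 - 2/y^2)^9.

General term: C(9,j)·(2y^3)^j·(-2/y^2)^(9-j), with y-exponent 3j − 2(9−j) = 5j − 18.
Set 5j − 18 = -8: j = 2.
C(9,2) = 36; 2^2 = 4; (-2)^7 = -128.
Coefficient = 36 · 4 · (-128) = -18432.

-18432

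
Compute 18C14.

3060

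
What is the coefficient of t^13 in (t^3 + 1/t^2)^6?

6

General term: C(6,j)·(t^3)^j·(1/t^2)^(6-j), with t-exponent 3j − 2(6−j) = 5j − 12.
Set 5j − 12 = 13: j = 5.
C(6,5) = 6; 1^5 = 1; 1^1 = 1.
Coefficient = 6 · 1 · 1 = 6.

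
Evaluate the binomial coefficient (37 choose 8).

38608020

C(37,8) = (37·36·35·34·33·32·31·30) / 8! = 1556675366400 / 40320 = 38608020.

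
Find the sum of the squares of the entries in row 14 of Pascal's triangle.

Σ C(14,i)² is the coefficient of x^14 in (1+x)^14(1+x)^14 = (1+x)^28, i.e. C(28,14) = 40116600.

40116600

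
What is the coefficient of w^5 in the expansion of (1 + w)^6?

6

The general term is C(6,j)·(1)^j·(w)^(6-j); the w^5 term has j = 1.
C(6,1) = 6.
Coefficient = C(6,1) = 6.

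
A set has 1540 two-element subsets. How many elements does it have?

n(n−1)/2 = 1540 ⇒ n(n−1) = 3080. Since 56·55 = 3080, n = 56.

56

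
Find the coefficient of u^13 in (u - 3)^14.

The general term is C(14,j)·(u)^j·(-3)^(14-j); the u^13 term has j = 13.
C(14,13) = 14.
Coefficient = C(14,13) · (-3)^1 = 14 · (-3) = -42.

-42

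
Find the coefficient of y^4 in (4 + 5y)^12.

20275200000

The general term is C(12,j)·(4)^j·(5y)^(12-j); the y^4 term has j = 8.
C(12,8) = 495.
Coefficient = C(12,8) · 4^8 · 5^4 = 495 · 65536 · 625 = 20275200000.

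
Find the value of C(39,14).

15084504396

C(39,14) = (39·38·37·36·35·34·33·32·31·30·29·28·27·26) / 14! = 1315041316842168115200 / 87178291200 = 15084504396.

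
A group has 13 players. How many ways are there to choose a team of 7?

This is C(13,7) = 1716.

1716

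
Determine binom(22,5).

26334

C(22,5) = (22·21·20·19·18) / 5! = 3160080 / 120 = 26334.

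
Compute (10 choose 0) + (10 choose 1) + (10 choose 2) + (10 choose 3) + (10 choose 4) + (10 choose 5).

638

1 + 10 + 45 + 120 + 210 + 252 = 638.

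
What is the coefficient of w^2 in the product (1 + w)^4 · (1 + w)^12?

120

Coefficient of w^2 = Σ_{j} C(4,j)·C(12,2-j) for j from 0 to 2.
= 66 + 48 + 6 = 120.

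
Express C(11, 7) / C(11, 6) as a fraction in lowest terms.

5/7

C(n,k+1)/C(n,k) = (n−k)/(k+1) = (11−6)/(6+1) = 5/7.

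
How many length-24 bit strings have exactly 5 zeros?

Choose the 5 positions: C(24,5) = 42504.

42504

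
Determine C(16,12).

1820

C(16,12) = C(16,4) by symmetry.
C(16,4) = (16·15·14·13) / 4! = 43680 / 24 = 1820.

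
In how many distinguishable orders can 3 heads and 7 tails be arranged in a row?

Choose positions for the heads: C(10,3) = 120.

120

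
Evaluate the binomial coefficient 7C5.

21

C(7,5) = C(7,2) by symmetry.
C(7,2) = (7·6) / 2! = 42 / 2 = 21.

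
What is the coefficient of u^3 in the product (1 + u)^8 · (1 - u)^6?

-12

Coefficient of u^3 = Σ_{j} C(8,j)·1^j·C(6,3-j)·(-1)^(3-j) for j from 0 to 3.
= (-20) + 120 + (-168) + 56 = -12.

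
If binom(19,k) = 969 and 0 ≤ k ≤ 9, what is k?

3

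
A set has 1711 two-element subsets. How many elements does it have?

59

n(n−1)/2 = 1711 ⇒ n(n−1) = 3422. Since 59·58 = 3422, n = 59.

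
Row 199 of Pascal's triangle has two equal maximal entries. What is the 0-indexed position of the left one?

99

For odd n = 199, C(199,i) peaks at i = (n−1)/2 and (n+1)/2; the lower is 99.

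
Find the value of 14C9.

C(14,9) = C(14,5) by symmetry.
C(14,5) = (14·13·12·11·10) / 5! = 240240 / 120 = 2002.

2002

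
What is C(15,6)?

5005

C(15,6) = (15·14·13·12·11·10) / 6! = 3603600 / 720 = 5005.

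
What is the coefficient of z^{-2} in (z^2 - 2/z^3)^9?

2016

General term: C(9,j)·(z^2)^j·(-2/z^3)^(9-j), with z-exponent 2j − 3(9−j) = 5j − 27.
Set 5j − 27 = -2: j = 5.
C(9,5) = 126; 1^5 = 1; (-2)^4 = 16.
Coefficient = 126 · 1 · 16 = 2016.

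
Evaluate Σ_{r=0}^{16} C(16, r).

Setting x = 1 in (1+x)^16 gives Σ C(16,r) = 2^16 = 65536.

65536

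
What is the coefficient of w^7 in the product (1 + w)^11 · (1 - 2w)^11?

-2706

Coefficient of w^7 = Σ_{j} C(11,j)·1^j·C(11,7-j)·(-2)^(7-j) for j from 0 to 7.
= (-42240) + 325248 + (-813120) + 871200 + (-435600) + 101640 + (-10164) + 330 = -2706.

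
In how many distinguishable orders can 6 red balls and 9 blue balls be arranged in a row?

5005

Choose positions for the red balls: C(15,6) = 5005.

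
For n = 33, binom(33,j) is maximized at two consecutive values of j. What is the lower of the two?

16

For odd n = 33, C(33,j) peaks at j = (n−1)/2 and (n+1)/2; the lower is 16.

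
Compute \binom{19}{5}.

11628

C(19,5) = (19·18·17·16·15) / 5! = 1395360 / 120 = 11628.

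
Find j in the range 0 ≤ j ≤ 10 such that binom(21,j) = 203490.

8

C(21,j) increases on 0 ≤ j ≤ 10. C(21,7) = 116280 and C(21,8) = 203490, so j = 8.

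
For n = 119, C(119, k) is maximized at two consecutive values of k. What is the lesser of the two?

59

For odd n = 119, C(119,k) peaks at k = (n−1)/2 and (n+1)/2; the lesser is 59.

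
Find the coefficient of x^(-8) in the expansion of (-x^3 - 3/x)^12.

General term: C(12,j)·(-x^3)^j·(-3/x)^(12-j), with x-exponent 3j − 1(12−j) = 4j − 12.
Set 4j − 12 = -8: j = 1.
C(12,1) = 12; (-1)^1 = -1; (-3)^11 = -177147.
Coefficient = 12 · (-1) · (-177147) = 2125764.

2125764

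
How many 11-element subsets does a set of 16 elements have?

C(16,11) = C(16,5) by symmetry.
C(16,5) = (16·15·14·13·12) / 5! = 524160 / 120 = 4368.

4368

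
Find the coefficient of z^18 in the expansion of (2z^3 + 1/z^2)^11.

42240

General term: C(11,j)·(2z^3)^j·(1/z^2)^(11-j), with z-exponent 3j − 2(11−j) = 5j − 22.
Set 5j − 22 = 18: j = 8.
C(11,8) = 165; 2^8 = 256; 1^3 = 1.
Coefficient = 165 · 256 · 1 = 42240.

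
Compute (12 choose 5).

C(12,5) = (12·11·10·9·8) / 5! = 95040 / 120 = 792.

792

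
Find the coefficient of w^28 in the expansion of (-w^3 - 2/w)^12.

264

General term: C(12,j)·(-w^3)^j·(-2/w)^(12-j), with w-exponent 3j − 1(12−j) = 4j − 12.
Set 4j − 12 = 28: j = 10.
C(12,10) = 66; (-1)^10 = 1; (-2)^2 = 4.
Coefficient = 66 · 1 · 4 = 264.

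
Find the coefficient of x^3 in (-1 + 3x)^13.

The general term is C(13,j)·(-1)^j·(3x)^(13-j); the x^3 term has j = 10.
C(13,10) = 286.
Coefficient = C(13,10) · 3^3 = 286 · 27 = 7722.

7722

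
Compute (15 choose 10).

3003

C(15,10) = C(15,5) by symmetry.
C(15,5) = (15·14·13·12·11) / 5! = 360360 / 120 = 3003.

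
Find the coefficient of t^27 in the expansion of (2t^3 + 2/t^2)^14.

5963776

General term: C(14,j)·(2t^3)^j·(2/t^2)^(14-j), with t-exponent 3j − 2(14−j) = 5j − 28.
Set 5j − 28 = 27: j = 11.
C(14,11) = 364; 2^11 = 2048; 2^3 = 8.
Coefficient = 364 · 2048 · 8 = 5963776.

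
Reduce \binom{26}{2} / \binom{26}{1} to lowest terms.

25/2

C(n,k+1)/C(n,k) = (n−k)/(k+1) = (26−1)/(1+1) = 25/2.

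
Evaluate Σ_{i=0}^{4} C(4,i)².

70

Σ C(4,i)² is the coefficient of x^4 in (1+x)^4(1+x)^4 = (1+x)^8, i.e. C(8,4) = 70.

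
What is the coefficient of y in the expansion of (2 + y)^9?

The general term is C(9,j)·(2)^j·(y)^(9-j); the y^1 term has j = 8.
C(9,8) = 9.
Coefficient = C(9,8) · 2^8 = 9 · 256 = 2304.

2304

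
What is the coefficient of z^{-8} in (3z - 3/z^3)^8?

General term: C(8,j)·(3z)^j·(-3/z^3)^(8-j), with z-exponent 1j − 3(8−j) = 4j − 24.
Set 4j − 24 = -8: j = 4.
C(8,4) = 70; 3^4 = 81; (-3)^4 = 81.
Coefficient = 70 · 81 · 81 = 459270.

459270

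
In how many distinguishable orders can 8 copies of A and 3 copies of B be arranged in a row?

Choose positions for the A's: C(11,8) = 165.

165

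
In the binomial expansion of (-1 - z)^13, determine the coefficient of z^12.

-13

The general term is C(13,j)·(-1)^j·(-z)^(13-j); the z^12 term has j = 1.
C(13,1) = 13.
Coefficient = C(13,1) · (-1)^1 = 13 · (-1) = -13.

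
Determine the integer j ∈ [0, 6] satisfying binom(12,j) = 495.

4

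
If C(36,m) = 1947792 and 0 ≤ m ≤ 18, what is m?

6

C(36,m) increases on 0 ≤ m ≤ 18. C(36,5) = 376992 and C(36,6) = 1947792, so m = 6.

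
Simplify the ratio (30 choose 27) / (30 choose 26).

4/27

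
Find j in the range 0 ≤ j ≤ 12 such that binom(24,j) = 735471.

C(24,j) increases on 0 ≤ j ≤ 12. C(24,7) = 346104 and C(24,8) = 735471, so j = 8.

8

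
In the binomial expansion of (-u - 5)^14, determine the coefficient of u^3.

The general term is C(14,j)·(-u)^j·(-5)^(14-j); the u^3 term has j = 3.
C(14,3) = 364.
Coefficient = C(14,3) · (-1)^3 · (-5)^11 = 364 · (-1) · (-48828125) = 17773437500.

17773437500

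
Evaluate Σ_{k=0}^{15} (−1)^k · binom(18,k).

The partial alternating sum Σ_{k=0}^{15} (−1)^k C(18,k) = (−1)^15 C(17,15) = -136.

-136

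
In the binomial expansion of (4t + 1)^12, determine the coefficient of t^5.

The general term is C(12,j)·(4t)^j·(1)^(12-j); the t^5 term has j = 5.
C(12,5) = 792.
Coefficient = C(12,5) · 4^5 = 792 · 1024 = 811008.

811008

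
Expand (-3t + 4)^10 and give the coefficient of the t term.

The general term is C(10,j)·(-3t)^j·(4)^(10-j); the t^1 term has j = 1.
C(10,1) = 10.
Coefficient = C(10,1) · (-3)^1 · 4^9 = 10 · (-3) · 262144 = -7864320.

-7864320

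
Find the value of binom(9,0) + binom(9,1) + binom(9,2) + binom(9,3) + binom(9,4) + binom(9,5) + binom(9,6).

466

1 + 9 + 36 + 84 + 126 + 126 + 84 = 466.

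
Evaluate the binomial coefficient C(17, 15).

136

C(17,15) = C(17,2) by symmetry.
C(17,2) = (17·16) / 2! = 272 / 2 = 136.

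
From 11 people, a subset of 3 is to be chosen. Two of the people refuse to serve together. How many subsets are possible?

All 3-subsets: C(11,3) = 165. Those containing both fixed elements: C(9,1) = 9.
165 − 9 = 156.

156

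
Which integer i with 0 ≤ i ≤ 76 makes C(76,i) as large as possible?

38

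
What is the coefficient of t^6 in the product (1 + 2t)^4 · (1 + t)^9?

7380

Coefficient of t^6 = Σ_{j} C(4,j)·2^j·C(9,6-j)·1^(6-j) for j from 0 to 4.
= 84 + 1008 + 3024 + 2688 + 576 = 7380.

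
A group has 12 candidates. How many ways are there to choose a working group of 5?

792

This is C(12,5) = 792.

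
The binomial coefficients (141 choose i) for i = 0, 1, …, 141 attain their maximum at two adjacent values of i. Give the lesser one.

70

For odd n = 141, C(141,i) peaks at i = (n−1)/2 and (n+1)/2; the lesser is 70.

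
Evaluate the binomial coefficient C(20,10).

184756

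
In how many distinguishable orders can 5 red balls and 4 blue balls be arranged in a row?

Choose positions for the red balls: C(9,5) = 126.

126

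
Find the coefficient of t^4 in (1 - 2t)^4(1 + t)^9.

46

Coefficient of t^4 = Σ_{j} C(4,j)·(-2)^j·C(9,4-j)·1^(4-j) for j from 0 to 4.
= 126 + (-672) + 864 + (-288) + 16 = 46.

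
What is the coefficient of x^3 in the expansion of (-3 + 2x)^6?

The general term is C(6,j)·(-3)^j·(2x)^(6-j); the x^3 term has j = 3.
C(6,3) = 20.
Coefficient = C(6,3) · (-3)^3 · 2^3 = 20 · (-27) · 8 = -4320.

-4320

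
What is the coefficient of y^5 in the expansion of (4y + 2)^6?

The general term is C(6,j)·(4y)^j·(2)^(6-j); the y^5 term has j = 5.
C(6,5) = 6.
Coefficient = C(6,5) · 4^5 · 2^1 = 6 · 1024 · 2 = 12288.

12288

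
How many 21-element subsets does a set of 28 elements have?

1184040

C(28,21) = C(28,7) by symmetry.
C(28,7) = (28·27·26·25·24·23·22) / 7! = 5967561600 / 5040 = 1184040.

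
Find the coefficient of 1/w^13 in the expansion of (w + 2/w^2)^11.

General term: C(11,j)·(w)^j·(2/w^2)^(11-j), with w-exponent 1j − 2(11−j) = 3j − 22.
Set 3j − 22 = -13: j = 3.
C(11,3) = 165; 1^3 = 1; 2^8 = 256.
Coefficient = 165 · 1 · 256 = 42240.

42240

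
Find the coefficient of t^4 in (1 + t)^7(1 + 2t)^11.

19945

Coefficient of t^4 = Σ_{j} C(7,j)·1^j·C(11,4-j)·2^(4-j) for j from 0 to 4.
= 5280 + 9240 + 4620 + 770 + 35 = 19945.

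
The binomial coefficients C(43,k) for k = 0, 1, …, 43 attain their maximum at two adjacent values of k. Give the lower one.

For odd n = 43, C(43,k) peaks at k = (n−1)/2 and (n+1)/2; the lower is 21.

21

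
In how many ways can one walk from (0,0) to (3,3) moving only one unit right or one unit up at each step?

Each path is a sequence of 6 steps with 3 rights: C(6,3) = 20.

20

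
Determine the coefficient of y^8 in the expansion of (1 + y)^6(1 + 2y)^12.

Coefficient of y^8 = Σ_{j} C(6,j)·1^j·C(12,8-j)·2^(8-j) for j from 0 to 6.
= 126720 + 608256 + 887040 + 506880 + 118800 + 10560 + 264 = 2258520.

2258520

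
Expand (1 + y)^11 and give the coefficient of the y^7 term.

330

The general term is C(11,j)·(1)^j·(y)^(11-j); the y^7 term has j = 4.
C(11,4) = 330.
Coefficient = C(11,4) = 330.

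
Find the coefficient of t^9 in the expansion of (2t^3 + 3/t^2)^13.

160123392

General term: C(13,j)·(2t^3)^j·(3/t^2)^(13-j), with t-exponent 3j − 2(13−j) = 5j − 26.
Set 5j − 26 = 9: j = 7.
C(13,7) = 1716; 2^7 = 128; 3^6 = 729.
Coefficient = 1716 · 128 · 729 = 160123392.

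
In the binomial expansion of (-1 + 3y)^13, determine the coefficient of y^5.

312741

The general term is C(13,j)·(-1)^j·(3y)^(13-j); the y^5 term has j = 8.
C(13,8) = 1287.
Coefficient = C(13,8) · 3^5 = 1287 · 243 = 312741.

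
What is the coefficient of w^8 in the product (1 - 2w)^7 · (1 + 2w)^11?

Coefficient of w^8 = Σ_{j} C(7,j)·(-2)^j·C(11,8-j)·2^(8-j) for j from 0 to 7.
= 42240 + (-591360) + 2483712 + (-4139520) + 2956800 + (-887040) + 98560 + (-2816) = -39424.

-39424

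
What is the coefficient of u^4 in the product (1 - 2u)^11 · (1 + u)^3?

1958

Coefficient of u^4 = Σ_{j} C(11,j)·(-2)^j·C(3,4-j)·1^(4-j) for j from 1 to 4.
= (-22) + 660 + (-3960) + 5280 = 1958.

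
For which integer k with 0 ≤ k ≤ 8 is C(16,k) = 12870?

C(16,k) increases on 0 ≤ k ≤ 8. C(16,7) = 11440 and C(16,8) = 12870, so k = 8.

8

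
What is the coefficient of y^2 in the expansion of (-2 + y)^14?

372736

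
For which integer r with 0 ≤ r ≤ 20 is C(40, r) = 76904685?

8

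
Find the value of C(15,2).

105

C(15,2) = (15·14) / 2! = 210 / 2 = 105.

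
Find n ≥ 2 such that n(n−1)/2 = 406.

n(n−1)/2 = 406 ⇒ n(n−1) = 812. Since 29·28 = 812, n = 29.

29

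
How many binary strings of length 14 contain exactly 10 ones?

1001

Choose the 10 positions: C(14,10) = 1001.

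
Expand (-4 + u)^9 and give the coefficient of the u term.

589824

The general term is C(9,j)·(-4)^j·(u)^(9-j); the u^1 term has j = 8.
C(9,8) = 9.
Coefficient = C(9,8) · (-4)^8 = 9 · 65536 = 589824.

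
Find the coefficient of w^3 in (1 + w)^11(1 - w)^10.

-10

Coefficient of w^3 = Σ_{j} C(11,j)·1^j·C(10,3-j)·(-1)^(3-j) for j from 0 to 3.
= (-120) + 495 + (-550) + 165 = -10.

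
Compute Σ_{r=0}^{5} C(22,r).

1 + 22 + 231 + 1540 + 7315 + 26334 = 35443.

35443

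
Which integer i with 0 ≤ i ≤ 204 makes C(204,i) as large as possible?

102

C(204,i) is maximized at i = 204/2 = 102.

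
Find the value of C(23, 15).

490314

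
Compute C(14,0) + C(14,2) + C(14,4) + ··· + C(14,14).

8192

Half of (1+1)^14 + (1−1)^14 gives the even-index sum: 2^13 = 8192.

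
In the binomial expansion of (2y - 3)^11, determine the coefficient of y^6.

The general term is C(11,j)·(2y)^j·(-3)^(11-j); the y^6 term has j = 6.
C(11,6) = 462.
Coefficient = C(11,6) · 2^6 · (-3)^5 = 462 · 64 · (-243) = -7185024.

-7185024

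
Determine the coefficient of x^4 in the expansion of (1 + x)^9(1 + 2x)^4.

Coefficient of x^4 = Σ_{j} C(9,j)·1^j·C(4,4-j)·2^(4-j) for j from 0 to 4.
= 16 + 288 + 864 + 672 + 126 = 1966.

1966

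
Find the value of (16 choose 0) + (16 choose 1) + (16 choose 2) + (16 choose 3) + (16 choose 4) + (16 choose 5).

1 + 16 + 120 + 560 + 1820 + 4368 = 6885.

6885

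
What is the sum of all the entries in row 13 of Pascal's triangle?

The entries of row 13 sum to 2^13 = 8192.

8192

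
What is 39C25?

15084504396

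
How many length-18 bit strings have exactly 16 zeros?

Choose the 16 positions: C(18,16) = 153.

153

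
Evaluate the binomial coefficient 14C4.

1001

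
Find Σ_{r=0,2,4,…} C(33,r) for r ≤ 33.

Even-r terms of row 33 sum to 2^32 = 4294967296.

4294967296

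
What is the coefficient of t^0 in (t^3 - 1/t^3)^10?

General term: C(10,j)·(t^3)^j·(-1/t^3)^(10-j), with t-exponent 3j − 3(10−j) = 6j − 30.
Set 6j − 30 = 0: j = 5.
C(10,5) = 252; 1^5 = 1; (-1)^5 = -1.
Coefficient = 252 · 1 · (-1) = -252.

-252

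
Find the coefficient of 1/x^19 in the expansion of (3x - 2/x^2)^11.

General term: C(11,j)·(3x)^j·(-2/x^2)^(11-j), with x-exponent 1j − 2(11−j) = 3j − 22.
Set 3j − 22 = -19: j = 1.
C(11,1) = 11; 3^1 = 3; (-2)^10 = 1024.
Coefficient = 11 · 3 · 1024 = 33792.

33792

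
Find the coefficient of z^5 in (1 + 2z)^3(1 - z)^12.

Coefficient of z^5 = Σ_{j} C(3,j)·2^j·C(12,5-j)·(-1)^(5-j) for j from 0 to 3.
= (-792) + 2970 + (-2640) + 528 = 66.

66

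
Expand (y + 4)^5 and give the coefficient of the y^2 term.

The general term is C(5,j)·(y)^j·(4)^(5-j); the y^2 term has j = 2.
C(5,2) = 10.
Coefficient = C(5,2) · 4^3 = 10 · 64 = 640.

640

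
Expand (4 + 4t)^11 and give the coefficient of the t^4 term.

1384120320

The general term is C(11,j)·(4)^j·(4t)^(11-j); the t^4 term has j = 7.
C(11,7) = 330.
Coefficient = C(11,7) · 4^7 · 4^4 = 330 · 16384 · 256 = 1384120320.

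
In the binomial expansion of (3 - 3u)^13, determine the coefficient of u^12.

20726199

The general term is C(13,j)·(3)^j·(-3u)^(13-j); the u^12 term has j = 1.
C(13,1) = 13.
Coefficient = C(13,1) · 3^1 · (-3)^12 = 13 · 3 · 531441 = 20726199.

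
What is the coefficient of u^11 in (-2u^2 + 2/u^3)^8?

-2048

General term: C(8,j)·(-2u^2)^j·(2/u^3)^(8-j), with u-exponent 2j − 3(8−j) = 5j − 24.
Set 5j − 24 = 11: j = 7.
C(8,7) = 8; (-2)^7 = -128; 2^1 = 2.
Coefficient = 8 · (-128) · 2 = -2048.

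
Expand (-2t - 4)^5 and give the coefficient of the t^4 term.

The general term is C(5,j)·(-2t)^j·(-4)^(5-j); the t^4 term has j = 4.
C(5,4) = 5.
Coefficient = C(5,4) · (-2)^4 · (-4)^1 = 5 · 16 · (-4) = -320.

-320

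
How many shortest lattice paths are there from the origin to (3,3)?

Each path is a sequence of 6 steps with 3 rights: C(6,3) = 20.

20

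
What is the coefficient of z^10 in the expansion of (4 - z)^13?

The general term is C(13,j)·(4)^j·(-z)^(13-j); the z^10 term has j = 3.
C(13,3) = 286.
Coefficient = C(13,3) · 4^3 = 286 · 64 = 18304.

18304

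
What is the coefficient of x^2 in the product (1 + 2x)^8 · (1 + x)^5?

202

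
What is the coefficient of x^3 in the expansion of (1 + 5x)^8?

The general term is C(8,j)·(1)^j·(5x)^(8-j); the x^3 term has j = 5.
C(8,5) = 56.
Coefficient = C(8,5) · 5^3 = 56 · 125 = 7000.

7000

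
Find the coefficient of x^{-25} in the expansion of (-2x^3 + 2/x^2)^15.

-491520

General term: C(15,j)·(-2x^3)^j·(2/x^2)^(15-j), with x-exponent 3j − 2(15−j) = 5j − 30.
Set 5j − 30 = -25: j = 1.
C(15,1) = 15; (-2)^1 = -2; 2^14 = 16384.
Coefficient = 15 · (-2) · 16384 = -491520.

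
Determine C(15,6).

5005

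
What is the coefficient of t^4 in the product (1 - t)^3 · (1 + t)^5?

0

Coefficient of t^4 = Σ_{j} C(3,j)·(-1)^j·C(5,4-j)·1^(4-j) for j from 0 to 3.
= 5 + (-30) + 30 + (-5) = 0.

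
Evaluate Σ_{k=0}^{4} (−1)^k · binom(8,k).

The partial alternating sum Σ_{k=0}^{4} (−1)^k C(8,k) = (−1)^4 C(7,4) = 35.

35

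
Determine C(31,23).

7888725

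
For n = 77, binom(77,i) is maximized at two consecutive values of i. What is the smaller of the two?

For odd n = 77, C(77,i) peaks at i = (n−1)/2 and (n+1)/2; the smaller is 38.

38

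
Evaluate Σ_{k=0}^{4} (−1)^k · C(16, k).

1365

The partial alternating sum Σ_{k=0}^{4} (−1)^k C(16,k) = (−1)^4 C(15,4) = 1365.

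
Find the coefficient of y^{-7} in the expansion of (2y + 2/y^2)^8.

General term: C(8,j)·(2y)^j·(2/y^2)^(8-j), with y-exponent 1j − 2(8−j) = 3j − 16.
Set 3j − 16 = -7: j = 3.
C(8,3) = 56; 2^3 = 8; 2^5 = 32.
Coefficient = 56 · 8 · 32 = 14336.

14336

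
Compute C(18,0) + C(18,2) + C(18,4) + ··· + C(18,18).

Half of (1+1)^18 + (1−1)^18 gives the even-index sum: 2^17 = 131072.

131072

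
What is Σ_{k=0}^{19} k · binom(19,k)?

Differentiating (1+x)^19 and setting x=1: Σ k·C(19,k) = 19·2^18 = 4980736.

4980736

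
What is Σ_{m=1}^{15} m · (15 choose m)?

Differentiating (1+x)^15 and setting x=1: Σ m·C(15,m) = 15·2^14 = 245760.

245760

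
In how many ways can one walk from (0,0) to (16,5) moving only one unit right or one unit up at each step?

20349

Each path is a sequence of 21 steps with 16 rights: C(21,16) = 20349.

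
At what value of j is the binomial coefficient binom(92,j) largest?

46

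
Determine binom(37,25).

1852482996

C(37,25) = C(37,12) by symmetry.
C(37,12) = (37·36·35·34·33·32·31·30·29·28·27·26) / 12! = 887342319056793600 / 479001600 = 1852482996.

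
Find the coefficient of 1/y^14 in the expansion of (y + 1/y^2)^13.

715

General term: C(13,j)·(y)^j·(1/y^2)^(13-j), with y-exponent 1j − 2(13−j) = 3j − 26.
Set 3j − 26 = -14: j = 4.
C(13,4) = 715; 1^4 = 1; 1^9 = 1.
Coefficient = 715 · 1 · 1 = 715.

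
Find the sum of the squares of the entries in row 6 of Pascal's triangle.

Σ C(6,k)² is the coefficient of x^6 in (1+x)^6(1+x)^6 = (1+x)^12, i.e. C(12,6) = 924.

924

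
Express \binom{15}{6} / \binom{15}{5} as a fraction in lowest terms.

C(n,k+1)/C(n,k) = (n−k)/(k+1) = (15−5)/(5+1) = 10/6 = 5/3.

5/3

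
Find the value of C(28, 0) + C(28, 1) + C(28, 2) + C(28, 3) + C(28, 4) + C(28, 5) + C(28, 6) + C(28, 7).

1 + 28 + 378 + 3276 + 20475 + 98280 + 376740 + 1184040 = 1683218.

1683218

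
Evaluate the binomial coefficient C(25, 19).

177100

C(25,19) = C(25,6) by symmetry.
C(25,6) = (25·24·23·22·21·20) / 6! = 127512000 / 720 = 177100.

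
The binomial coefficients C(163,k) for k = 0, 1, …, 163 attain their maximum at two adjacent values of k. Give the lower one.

For odd n = 163, C(163,k) peaks at k = (n−1)/2 and (n+1)/2; the lower is 81.

81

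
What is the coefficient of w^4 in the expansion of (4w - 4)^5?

-5120

The general term is C(5,j)·(4w)^j·(-4)^(5-j); the w^4 term has j = 4.
C(5,4) = 5.
Coefficient = C(5,4) · 4^4 · (-4)^1 = 5 · 256 · (-4) = -5120.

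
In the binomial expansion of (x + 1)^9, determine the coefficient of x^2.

36

The general term is C(9,j)·(x)^j·(1)^(9-j); the x^2 term has j = 2.
C(9,2) = 36.
Coefficient = C(9,2) = 36.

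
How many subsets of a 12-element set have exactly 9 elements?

220

Choose the 9 positions: C(12,9) = 220.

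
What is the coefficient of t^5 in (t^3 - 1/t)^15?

General term: C(15,j)·(t^3)^j·(-1/t)^(15-j), with t-exponent 3j − 1(15−j) = 4j − 15.
Set 4j − 15 = 5: j = 5.
C(15,5) = 3003; 1^5 = 1; (-1)^10 = 1.
Coefficient = 3003 · 1 · 1 = 3003.

3003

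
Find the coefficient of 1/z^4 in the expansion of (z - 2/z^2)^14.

192192

General term: C(14,j)·(z)^j·(-2/z^2)^(14-j), with z-exponent 1j − 2(14−j) = 3j − 28.
Set 3j − 28 = -4: j = 8.
C(14,8) = 3003; 1^8 = 1; (-2)^6 = 64.
Coefficient = 3003 · 1 · 64 = 192192.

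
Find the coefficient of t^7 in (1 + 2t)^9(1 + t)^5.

Coefficient of t^7 = Σ_{j} C(9,j)·2^j·C(5,7-j)·1^(7-j) for j from 2 to 7.
= 144 + 3360 + 20160 + 40320 + 26880 + 4608 = 95472.

95472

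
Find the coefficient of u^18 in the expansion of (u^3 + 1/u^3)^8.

8

General term: C(8,j)·(u^3)^j·(1/u^3)^(8-j), with u-exponent 3j − 3(8−j) = 6j − 24.
Set 6j − 24 = 18: j = 7.
C(8,7) = 8; 1^7 = 1; 1^1 = 1.
Coefficient = 8 · 1 · 1 = 8.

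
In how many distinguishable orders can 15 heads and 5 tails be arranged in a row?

15504

Choose positions for the heads: C(20,15) = 15504.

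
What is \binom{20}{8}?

125970

C(20,8) = (20·19·18·17·16·15·14·13) / 8! = 5079110400 / 40320 = 125970.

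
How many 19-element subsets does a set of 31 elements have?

C(31,19) = C(31,12) by symmetry.
C(31,12) = (31·30·29·28·27·26·25·24·23·22·21·20) / 12! = 67596957267840000 / 479001600 = 141120525.

141120525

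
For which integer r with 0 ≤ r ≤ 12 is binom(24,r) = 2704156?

C(24,r) increases on 0 ≤ r ≤ 12. C(24,11) = 2496144 and C(24,12) = 2704156, so r = 12.

12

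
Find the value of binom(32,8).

10518300

C(32,8) = (32·31·30·29·28·27·26·25) / 8! = 424097856000 / 40320 = 10518300.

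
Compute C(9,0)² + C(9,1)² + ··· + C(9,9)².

48620

Σ C(9,j)² is the coefficient of x^9 in (1+x)^9(1+x)^9 = (1+x)^18, i.e. C(18,9) = 48620.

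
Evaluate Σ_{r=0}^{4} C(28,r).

1 + 28 + 378 + 3276 + 20475 = 24158.

24158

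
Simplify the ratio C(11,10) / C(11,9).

1/5

C(n,k+1)/C(n,k) = (n−k)/(k+1) = (11−9)/(9+1) = 2/10 = 1/5.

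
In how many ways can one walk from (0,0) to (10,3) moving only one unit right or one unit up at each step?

Each path is a sequence of 13 steps with 10 rights: C(13,10) = 286.

286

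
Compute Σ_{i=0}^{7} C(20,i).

137980

1 + 20 + 190 + 1140 + 4845 + 15504 + 38760 + 77520 = 137980.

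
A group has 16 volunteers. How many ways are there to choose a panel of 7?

11440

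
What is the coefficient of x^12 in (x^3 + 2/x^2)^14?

192192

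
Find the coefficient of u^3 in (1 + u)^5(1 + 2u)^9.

1582

Coefficient of u^3 = Σ_{j} C(5,j)·1^j·C(9,3-j)·2^(3-j) for j from 0 to 3.
= 672 + 720 + 180 + 10 = 1582.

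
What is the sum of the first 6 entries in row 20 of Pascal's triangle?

21700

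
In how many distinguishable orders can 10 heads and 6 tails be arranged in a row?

8008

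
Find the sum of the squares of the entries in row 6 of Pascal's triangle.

By Vandermonde's identity, Σ C(6,j)² = C(12,6) = 924.

924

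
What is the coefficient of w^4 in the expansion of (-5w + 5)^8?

The general term is C(8,j)·(-5w)^j·(5)^(8-j); the w^4 term has j = 4.
C(8,4) = 70.
Coefficient = C(8,4) · (-5)^4 · 5^4 = 70 · 625 · 625 = 27343750.

27343750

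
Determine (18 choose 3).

816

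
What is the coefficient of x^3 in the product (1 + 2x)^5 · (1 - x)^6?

Coefficient of x^3 = Σ_{j} C(5,j)·2^j·C(6,3-j)·(-1)^(3-j) for j from 0 to 3.
= (-20) + 150 + (-240) + 80 = -30.

-30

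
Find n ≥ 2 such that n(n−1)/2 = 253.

23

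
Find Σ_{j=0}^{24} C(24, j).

16777216

Setting x = 1 in (1+x)^24 gives Σ C(24,j) = 2^24 = 16777216.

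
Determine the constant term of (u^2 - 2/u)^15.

General term: C(15,j)·(u^2)^j·(-2/u)^(15-j), with u-exponent 2j − 1(15−j) = 3j − 15.
Set 3j − 15 = 0: j = 5.
C(15,5) = 3003; 1^5 = 1; (-2)^10 = 1024.
Coefficient = 3003 · 1 · 1024 = 3075072.

3075072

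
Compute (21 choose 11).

352716

C(21,11) = C(21,10) by symmetry.
C(21,10) = (21·20·19·18·17·16·15·14·13·12) / 10! = 1279935820800 / 3628800 = 352716.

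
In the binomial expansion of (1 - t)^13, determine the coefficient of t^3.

-286

The general term is C(13,j)·(1)^j·(-t)^(13-j); the t^3 term has j = 10.
C(13,10) = 286.
Coefficient = C(13,10) · (-1)^3 = 286 · (-1) = -286.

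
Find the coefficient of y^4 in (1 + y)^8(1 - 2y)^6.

38

Coefficient of y^4 = Σ_{j} C(8,j)·1^j·C(6,4-j)·(-2)^(4-j) for j from 0 to 4.
= 240 + (-1280) + 1680 + (-672) + 70 = 38.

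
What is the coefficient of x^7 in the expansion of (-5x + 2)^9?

-11250000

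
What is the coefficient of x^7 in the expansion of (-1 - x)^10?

120

The general term is C(10,j)·(-1)^j·(-x)^(10-j); the x^7 term has j = 3.
C(10,3) = 120.
Coefficient = C(10,3) · (-1)^3 · (-1)^7 = 120 · (-1) · (-1) = 120.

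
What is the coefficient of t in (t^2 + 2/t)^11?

General term: C(11,j)·(t^2)^j·(2/t)^(11-j), with t-exponent 2j − 1(11−j) = 3j − 11.
Set 3j − 11 = 1: j = 4.
C(11,4) = 330; 1^4 = 1; 2^7 = 128.
Coefficient = 330 · 1 · 128 = 42240.

42240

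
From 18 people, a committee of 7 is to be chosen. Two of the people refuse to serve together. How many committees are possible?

All 7-subsets: C(18,7) = 31824. Those containing both fixed elements: C(16,5) = 4368.
31824 − 4368 = 27456.

27456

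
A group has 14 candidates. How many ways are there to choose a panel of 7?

3432

This is C(14,7) = 3432.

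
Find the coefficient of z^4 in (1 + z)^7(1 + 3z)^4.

2426

Coefficient of z^4 = Σ_{j} C(7,j)·1^j·C(4,4-j)·3^(4-j) for j from 0 to 4.
= 81 + 756 + 1134 + 420 + 35 = 2426.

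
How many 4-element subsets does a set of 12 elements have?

C(12,4) = (12·11·10·9) / 4! = 11880 / 24 = 495.

495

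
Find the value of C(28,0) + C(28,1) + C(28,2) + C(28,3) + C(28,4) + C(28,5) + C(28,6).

499178

1 + 28 + 378 + 3276 + 20475 + 98280 + 376740 = 499178.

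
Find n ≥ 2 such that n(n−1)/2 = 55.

11

n(n−1)/2 = 55 ⇒ n(n−1) = 110. Since 11·10 = 110, n = 11.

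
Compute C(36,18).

C(36,18) = (36·35·34·33·32·31·30·29·28·27·26·25·24·23·22·21·20·19) / 18! = 58102407620643984998400000 / 6402373705728000 = 9075135300.

9075135300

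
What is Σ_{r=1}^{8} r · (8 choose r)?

Since r·C(8,r) = 8·C(7,r−1), the sum is 8·2^7 = 8·128 = 1024.

1024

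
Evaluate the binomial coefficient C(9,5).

126

C(9,5) = C(9,4) by symmetry.
C(9,4) = (9·8·7·6) / 4! = 3024 / 24 = 126.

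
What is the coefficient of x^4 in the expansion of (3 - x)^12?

The general term is C(12,j)·(3)^j·(-x)^(12-j); the x^4 term has j = 8.
C(12,8) = 495.
Coefficient = C(12,8) · 3^8 = 495 · 6561 = 3247695.

3247695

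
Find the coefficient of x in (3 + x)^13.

6908733

The general term is C(13,j)·(3)^j·(x)^(13-j); the x^1 term has j = 12.
C(13,12) = 13.
Coefficient = C(13,12) · 3^12 = 13 · 531441 = 6908733.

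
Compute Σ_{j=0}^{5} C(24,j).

1 + 24 + 276 + 2024 + 10626 + 42504 = 55455.

55455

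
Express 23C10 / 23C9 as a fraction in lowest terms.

C(n,k+1)/C(n,k) = (n−k)/(k+1) = (23−9)/(9+1) = 14/10 = 7/5.

7/5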